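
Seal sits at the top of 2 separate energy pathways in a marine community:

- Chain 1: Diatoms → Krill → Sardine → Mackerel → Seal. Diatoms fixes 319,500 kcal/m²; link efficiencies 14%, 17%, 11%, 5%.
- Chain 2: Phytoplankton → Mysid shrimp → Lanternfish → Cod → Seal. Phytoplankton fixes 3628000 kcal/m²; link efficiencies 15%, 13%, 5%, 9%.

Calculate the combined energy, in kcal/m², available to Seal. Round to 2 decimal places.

Chain 1: 319500 × 0.14 × 0.17 × 0.11 × 0.05 = 41.82255 kcal/m²
Chain 2: 3628000 × 0.15 × 0.13 × 0.05 × 0.09 = 318.357 kcal/m²
Total at Seal: 41.82255 + 318.357 = 360.17955 kcal/m²

360.18 kcal/m²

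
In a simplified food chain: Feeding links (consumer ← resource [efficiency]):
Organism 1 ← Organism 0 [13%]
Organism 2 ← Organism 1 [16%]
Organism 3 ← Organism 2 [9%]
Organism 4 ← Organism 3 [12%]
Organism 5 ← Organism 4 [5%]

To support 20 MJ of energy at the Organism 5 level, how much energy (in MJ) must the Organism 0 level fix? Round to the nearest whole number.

1780627 MJ

Cumulative transfer efficiency: 0.13 × 0.16 × 0.09 × 0.12 × 0.05 = 0.000011232
Organism 0 energy = 20 / 0.000011232 = 1780627 MJ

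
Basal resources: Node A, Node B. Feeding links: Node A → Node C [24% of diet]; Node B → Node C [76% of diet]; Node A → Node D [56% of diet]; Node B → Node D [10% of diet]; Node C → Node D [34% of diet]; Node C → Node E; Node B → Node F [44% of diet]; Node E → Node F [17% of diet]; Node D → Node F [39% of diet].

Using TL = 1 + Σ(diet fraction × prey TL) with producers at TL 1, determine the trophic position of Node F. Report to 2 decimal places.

Node C: 1 + (0.24×1 + 0.76×1) = 2
Node D: 1 + (0.56×1 + 0.1×1 + 0.34×2) = 2.34
Node E: 1 + 2 = 3
Node F: 1 + (0.44×1 + 0.17×3 + 0.39×2.34) = 2.8626

2.86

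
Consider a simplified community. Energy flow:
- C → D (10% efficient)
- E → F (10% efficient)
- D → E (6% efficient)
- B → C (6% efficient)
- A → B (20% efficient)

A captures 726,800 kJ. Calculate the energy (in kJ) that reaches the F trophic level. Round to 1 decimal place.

5.2 kJ

B: 726800 × 0.2 = 145360 kJ
C: 145360 × 0.06 = 8721.6 kJ
D: 8721.6 × 0.1 = 872.16 kJ
E: 872.16 × 0.06 = 52.3296 kJ
F: 52.3296 × 0.1 = 5.23296 kJ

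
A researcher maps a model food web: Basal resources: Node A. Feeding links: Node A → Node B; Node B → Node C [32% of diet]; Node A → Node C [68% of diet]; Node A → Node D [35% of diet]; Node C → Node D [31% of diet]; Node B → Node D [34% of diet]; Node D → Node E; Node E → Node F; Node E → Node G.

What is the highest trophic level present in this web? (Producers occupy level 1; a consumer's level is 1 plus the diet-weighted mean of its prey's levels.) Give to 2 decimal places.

Node B: 1 + 1 = 2
Node C: 1 + (0.32×2 + 0.68×1) = 2.32
Node D: 1 + (0.35×1 + 0.31×2.32 + 0.34×2) = 2.7492
Node E: 1 + 2.7492 = 3.7492
Node F: 1 + 3.7492 = 4.7492
Node G: 1 + 3.7492 = 4.7492

4.75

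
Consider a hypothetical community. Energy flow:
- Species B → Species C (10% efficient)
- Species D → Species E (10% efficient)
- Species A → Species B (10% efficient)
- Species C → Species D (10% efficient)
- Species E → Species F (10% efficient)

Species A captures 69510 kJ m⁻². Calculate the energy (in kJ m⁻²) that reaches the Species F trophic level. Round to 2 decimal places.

0.70 kJ m⁻²

Species B: 69510 × 0.1 = 6951 kJ m⁻²
Species C: 6951 × 0.1 = 695.1 kJ m⁻²
Species D: 695.1 × 0.1 = 69.51 kJ m⁻²
Species E: 69.51 × 0.1 = 6.951 kJ m⁻²
Species F: 6.951 × 0.1 = 0.6951 kJ m⁻²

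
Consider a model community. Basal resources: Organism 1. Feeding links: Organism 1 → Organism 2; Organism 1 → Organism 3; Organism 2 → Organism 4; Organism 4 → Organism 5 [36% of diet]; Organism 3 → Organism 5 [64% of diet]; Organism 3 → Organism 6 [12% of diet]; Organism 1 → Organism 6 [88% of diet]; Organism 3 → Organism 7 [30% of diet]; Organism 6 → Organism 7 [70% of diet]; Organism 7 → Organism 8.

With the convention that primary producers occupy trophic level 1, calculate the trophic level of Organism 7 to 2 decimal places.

3.08

Organism 2: 1 + 1 = 2
Organism 3: 1 + 1 = 2
Organism 4: 1 + 2 = 3
Organism 5: 1 + (0.36×3 + 0.64×2) = 3.36
Organism 6: 1 + (0.12×2 + 0.88×1) = 2.12
Organism 7: 1 + (0.3×2 + 0.7×2.12) = 3.084
Organism 8: 1 + 3.084 = 4.084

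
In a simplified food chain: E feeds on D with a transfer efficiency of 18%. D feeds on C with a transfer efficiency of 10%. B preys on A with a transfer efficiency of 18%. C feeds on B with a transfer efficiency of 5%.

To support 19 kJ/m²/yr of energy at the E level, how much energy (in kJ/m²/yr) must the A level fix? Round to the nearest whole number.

117284 kJ/m²/yr

Cumulative transfer efficiency: 0.18 × 0.05 × 0.1 × 0.18 = 0.000162
A energy = 19 / 0.000162 = 117284 kJ/m²/yr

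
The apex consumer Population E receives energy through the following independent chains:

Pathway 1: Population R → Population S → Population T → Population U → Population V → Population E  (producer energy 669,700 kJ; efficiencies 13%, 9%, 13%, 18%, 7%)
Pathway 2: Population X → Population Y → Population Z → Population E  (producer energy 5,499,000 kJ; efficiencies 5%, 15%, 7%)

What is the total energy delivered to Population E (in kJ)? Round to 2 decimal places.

Pathway 1: 669700 × 0.13 × 0.09 × 0.13 × 0.18 × 0.07 = 12.83453262 kJ
Pathway 2: 5499000 × 0.05 × 0.15 × 0.07 = 2886.975 kJ
Total at Population E: 12.83453262 + 2886.975 = 2899.80953262 kJ

2899.81 kJ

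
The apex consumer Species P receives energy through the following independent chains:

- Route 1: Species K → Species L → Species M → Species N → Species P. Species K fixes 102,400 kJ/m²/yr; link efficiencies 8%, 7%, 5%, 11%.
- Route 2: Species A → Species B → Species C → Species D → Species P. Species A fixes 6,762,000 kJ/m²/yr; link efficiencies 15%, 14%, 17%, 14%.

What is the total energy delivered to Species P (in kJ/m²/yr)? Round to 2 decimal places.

Route 1: 102400 × 0.08 × 0.07 × 0.05 × 0.11 = 3.15392 kJ/m²/yr
Route 2: 6762000 × 0.15 × 0.14 × 0.17 × 0.14 = 3379.6476 kJ/m²/yr
Total at Species P: 3.15392 + 3379.6476 = 3382.80152 kJ/m²/yr

3382.80 kJ/m²/yr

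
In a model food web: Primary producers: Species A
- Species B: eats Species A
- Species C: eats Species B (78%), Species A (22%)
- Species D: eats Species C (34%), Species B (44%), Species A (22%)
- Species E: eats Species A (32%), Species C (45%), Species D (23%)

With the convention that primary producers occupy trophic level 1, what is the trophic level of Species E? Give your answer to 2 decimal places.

3.27

Species B: 1 + 1 = 2
Species C: 1 + (0.78×2 + 0.22×1) = 2.78
Species D: 1 + (0.34×2.78 + 0.44×2 + 0.22×1) = 3.0452
Species E: 1 + (0.32×1 + 0.45×2.78 + 0.23×3.0452) = 3.271396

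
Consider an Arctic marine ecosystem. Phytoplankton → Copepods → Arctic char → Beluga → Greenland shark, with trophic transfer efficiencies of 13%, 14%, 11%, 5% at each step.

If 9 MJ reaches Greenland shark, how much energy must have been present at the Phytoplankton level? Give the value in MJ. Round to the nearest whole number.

89910 MJ

Cumulative transfer efficiency: 0.13 × 0.14 × 0.11 × 0.05 = 0.0001001
Phytoplankton energy = 9 / 0.0001001 = 89910 MJ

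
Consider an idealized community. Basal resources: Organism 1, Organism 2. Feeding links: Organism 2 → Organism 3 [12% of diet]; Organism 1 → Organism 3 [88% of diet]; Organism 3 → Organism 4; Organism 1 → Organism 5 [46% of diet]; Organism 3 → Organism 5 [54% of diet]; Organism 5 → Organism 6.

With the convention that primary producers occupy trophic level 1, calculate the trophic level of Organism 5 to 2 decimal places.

2.54

Organism 3: 1 + (0.12×1 + 0.88×1) = 2
Organism 4: 1 + 2 = 3
Organism 5: 1 + (0.46×1 + 0.54×2) = 2.54
Organism 6: 1 + 2.54 = 3.54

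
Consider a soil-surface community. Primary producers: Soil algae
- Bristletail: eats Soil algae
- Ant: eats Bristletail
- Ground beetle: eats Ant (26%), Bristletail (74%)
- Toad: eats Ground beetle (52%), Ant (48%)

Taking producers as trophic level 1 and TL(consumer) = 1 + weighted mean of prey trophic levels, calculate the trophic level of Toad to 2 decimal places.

Bristletail: 1 + 1 = 2
Ant: 1 + 2 = 3
Ground beetle: 1 + (0.26×3 + 0.74×2) = 3.26
Toad: 1 + (0.52×3.26 + 0.48×3) = 4.1352

4.14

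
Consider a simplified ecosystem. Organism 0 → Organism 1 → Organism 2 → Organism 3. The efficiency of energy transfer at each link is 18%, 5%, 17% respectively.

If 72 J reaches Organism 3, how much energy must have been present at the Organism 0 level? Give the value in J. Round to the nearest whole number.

47059 J

Cumulative transfer efficiency: 0.18 × 0.05 × 0.17 = 0.00153
Organism 0 energy = 72 / 0.00153 = 47059 J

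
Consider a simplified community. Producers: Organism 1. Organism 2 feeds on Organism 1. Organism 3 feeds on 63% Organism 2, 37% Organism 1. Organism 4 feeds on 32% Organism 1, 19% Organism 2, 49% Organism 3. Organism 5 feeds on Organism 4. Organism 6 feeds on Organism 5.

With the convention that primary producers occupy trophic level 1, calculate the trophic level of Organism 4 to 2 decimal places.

Organism 2: 1 + 1 = 2
Organism 3: 1 + (0.63×2 + 0.37×1) = 2.63
Organism 4: 1 + (0.32×1 + 0.19×2 + 0.49×2.63) = 2.9887
Organism 5: 1 + 2.9887 = 3.9887
Organism 6: 1 + 3.9887 = 4.9887

2.99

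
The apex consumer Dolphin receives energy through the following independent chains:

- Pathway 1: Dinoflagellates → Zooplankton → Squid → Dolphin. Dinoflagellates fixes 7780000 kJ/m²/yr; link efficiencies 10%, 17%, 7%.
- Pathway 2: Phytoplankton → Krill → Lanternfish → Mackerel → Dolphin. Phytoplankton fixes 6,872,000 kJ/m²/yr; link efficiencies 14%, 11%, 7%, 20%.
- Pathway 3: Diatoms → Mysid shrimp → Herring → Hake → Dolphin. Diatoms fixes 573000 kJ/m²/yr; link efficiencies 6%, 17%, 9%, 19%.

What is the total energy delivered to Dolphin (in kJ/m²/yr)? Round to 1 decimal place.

Pathway 1: 7780000 × 0.1 × 0.17 × 0.07 = 9258.2 kJ/m²/yr
Pathway 2: 6872000 × 0.14 × 0.11 × 0.07 × 0.2 = 1481.6032 kJ/m²/yr
Pathway 3: 573000 × 0.06 × 0.17 × 0.09 × 0.19 = 99.94266 kJ/m²/yr
Total at Dolphin: 9258.2 + 1481.6032 + 99.94266 = 10839.74586 kJ/m²/yr

10839.7 kJ/m²/yr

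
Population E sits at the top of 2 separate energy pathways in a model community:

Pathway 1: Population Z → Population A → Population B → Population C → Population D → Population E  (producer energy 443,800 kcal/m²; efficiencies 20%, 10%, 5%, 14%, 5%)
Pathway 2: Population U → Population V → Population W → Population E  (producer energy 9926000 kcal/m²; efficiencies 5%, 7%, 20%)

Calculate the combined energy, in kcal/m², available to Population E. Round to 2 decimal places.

6951.31 kcal/m²

Pathway 1: 443800 × 0.2 × 0.1 × 0.05 × 0.14 × 0.05 = 3.1066 kcal/m²
Pathway 2: 9926000 × 0.05 × 0.07 × 0.2 = 6948.2 kcal/m²
Total at Population E: 3.1066 + 6948.2 = 6951.3066 kcal/m²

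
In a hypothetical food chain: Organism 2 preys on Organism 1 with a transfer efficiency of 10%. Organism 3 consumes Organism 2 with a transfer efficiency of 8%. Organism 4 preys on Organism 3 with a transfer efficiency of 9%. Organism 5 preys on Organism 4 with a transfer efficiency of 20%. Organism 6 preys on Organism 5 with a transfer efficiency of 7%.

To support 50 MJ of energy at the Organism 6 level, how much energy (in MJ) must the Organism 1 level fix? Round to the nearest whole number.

Cumulative transfer efficiency: 0.1 × 0.08 × 0.09 × 0.2 × 0.07 = 0.00001008
Organism 1 energy = 50 / 0.00001008 = 4960317 MJ

4960317 MJ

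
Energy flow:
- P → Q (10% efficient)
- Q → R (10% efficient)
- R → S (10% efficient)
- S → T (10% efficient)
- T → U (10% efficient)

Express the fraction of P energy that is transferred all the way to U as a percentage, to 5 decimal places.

0.00100%

Product of link efficiencies: 0.1 × 0.1 × 0.1 × 0.1 × 0.1 = 0.00001
As a percentage: 0.00001 × 100 = 0.00100%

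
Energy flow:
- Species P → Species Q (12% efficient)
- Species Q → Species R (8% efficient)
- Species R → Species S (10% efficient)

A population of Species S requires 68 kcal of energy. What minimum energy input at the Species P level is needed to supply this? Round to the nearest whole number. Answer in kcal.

Cumulative transfer efficiency: 0.12 × 0.08 × 0.1 = 0.00096
Species P energy = 68 / 0.00096 = 70833 kcal

70833 kcal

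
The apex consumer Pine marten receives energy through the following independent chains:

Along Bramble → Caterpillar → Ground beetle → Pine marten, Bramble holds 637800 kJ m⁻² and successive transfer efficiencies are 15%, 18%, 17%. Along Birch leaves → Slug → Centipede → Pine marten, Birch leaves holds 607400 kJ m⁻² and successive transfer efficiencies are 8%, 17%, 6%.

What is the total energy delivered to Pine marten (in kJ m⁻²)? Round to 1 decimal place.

Via Bramble: 637800 × 0.15 × 0.18 × 0.17 = 2927.502 kJ m⁻²
Via Birch leaves: 607400 × 0.08 × 0.17 × 0.06 = 495.6384 kJ m⁻²
Total at Pine marten: 2927.502 + 495.6384 = 3423.1404 kJ m⁻²

3423.1 kJ m⁻²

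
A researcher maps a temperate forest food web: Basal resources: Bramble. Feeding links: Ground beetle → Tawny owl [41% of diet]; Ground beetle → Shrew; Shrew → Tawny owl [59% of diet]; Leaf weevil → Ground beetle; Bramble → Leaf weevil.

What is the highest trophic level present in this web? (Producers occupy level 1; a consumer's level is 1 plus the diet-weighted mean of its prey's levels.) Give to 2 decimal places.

4.59

Leaf weevil: 1 + 1 = 2
Ground beetle: 1 + 2 = 3
Shrew: 1 + 3 = 4
Tawny owl: 1 + (0.59×4 + 0.41×3) = 4.59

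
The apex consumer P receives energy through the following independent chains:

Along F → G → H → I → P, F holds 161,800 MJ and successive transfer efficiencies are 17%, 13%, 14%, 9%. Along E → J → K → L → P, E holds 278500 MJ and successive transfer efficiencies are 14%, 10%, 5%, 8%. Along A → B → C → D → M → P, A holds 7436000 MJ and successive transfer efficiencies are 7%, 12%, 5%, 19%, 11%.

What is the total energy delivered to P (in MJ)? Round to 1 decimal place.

125.9 MJ

Via F: 161800 × 0.17 × 0.13 × 0.14 × 0.09 = 45.054828 MJ
Via E: 278500 × 0.14 × 0.1 × 0.05 × 0.08 = 15.596 MJ
Via A: 7436000 × 0.07 × 0.12 × 0.05 × 0.19 × 0.11 = 65.273208 MJ
Total at P: 45.054828 + 15.596 + 65.273208 = 125.924036 MJ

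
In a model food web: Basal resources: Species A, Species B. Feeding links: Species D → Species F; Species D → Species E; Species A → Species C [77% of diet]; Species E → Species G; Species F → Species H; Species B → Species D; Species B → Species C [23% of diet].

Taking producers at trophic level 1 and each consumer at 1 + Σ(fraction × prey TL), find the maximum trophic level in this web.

Species C: 1 + (0.23×1 + 0.77×1) = 2
Species D: 1 + 1 = 2
Species E: 1 + 2 = 3
Species F: 1 + 2 = 3
Species G: 1 + 3 = 4
Species H: 1 + 3 = 4

4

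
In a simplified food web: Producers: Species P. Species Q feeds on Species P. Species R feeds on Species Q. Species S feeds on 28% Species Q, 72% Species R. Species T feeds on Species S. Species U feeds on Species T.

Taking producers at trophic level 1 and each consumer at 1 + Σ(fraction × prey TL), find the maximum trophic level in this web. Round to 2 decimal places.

Species Q: 1 + 1 = 2
Species R: 1 + 2 = 3
Species S: 1 + (0.28×2 + 0.72×3) = 3.72
Species T: 1 + 3.72 = 4.72
Species U: 1 + 4.72 = 5.72

5.72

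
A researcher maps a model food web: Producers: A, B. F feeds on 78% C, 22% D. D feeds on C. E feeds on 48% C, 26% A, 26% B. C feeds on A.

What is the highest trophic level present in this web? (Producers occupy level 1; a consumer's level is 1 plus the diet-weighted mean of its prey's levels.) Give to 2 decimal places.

3.22

C: 1 + 1 = 2
D: 1 + 2 = 3
E: 1 + (0.48×2 + 0.26×1 + 0.26×1) = 2.48
F: 1 + (0.78×2 + 0.22×3) = 3.22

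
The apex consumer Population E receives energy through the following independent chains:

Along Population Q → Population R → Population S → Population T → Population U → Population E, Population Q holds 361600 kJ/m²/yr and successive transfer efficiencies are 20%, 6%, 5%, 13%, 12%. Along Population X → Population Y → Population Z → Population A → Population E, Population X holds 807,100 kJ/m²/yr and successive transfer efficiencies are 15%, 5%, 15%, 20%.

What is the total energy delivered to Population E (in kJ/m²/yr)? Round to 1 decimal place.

185.0 kJ/m²/yr

Via Population Q: 361600 × 0.2 × 0.06 × 0.05 × 0.13 × 0.12 = 3.384576 kJ/m²/yr
Via Population X: 807100 × 0.15 × 0.05 × 0.15 × 0.2 = 181.5975 kJ/m²/yr
Total at Population E: 3.384576 + 181.5975 = 184.982076 kJ/m²/yr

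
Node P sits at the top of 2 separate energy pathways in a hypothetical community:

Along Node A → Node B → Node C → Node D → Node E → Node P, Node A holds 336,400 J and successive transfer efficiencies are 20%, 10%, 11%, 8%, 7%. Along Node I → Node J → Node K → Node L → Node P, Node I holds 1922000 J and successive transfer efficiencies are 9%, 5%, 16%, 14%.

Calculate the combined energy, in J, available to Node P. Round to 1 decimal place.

Via Node A: 336400 × 0.2 × 0.1 × 0.11 × 0.08 × 0.07 = 4.144448 J
Via Node I: 1922000 × 0.09 × 0.05 × 0.16 × 0.14 = 193.7376 J
Total at Node P: 4.144448 + 193.7376 = 197.882048 J

197.9 J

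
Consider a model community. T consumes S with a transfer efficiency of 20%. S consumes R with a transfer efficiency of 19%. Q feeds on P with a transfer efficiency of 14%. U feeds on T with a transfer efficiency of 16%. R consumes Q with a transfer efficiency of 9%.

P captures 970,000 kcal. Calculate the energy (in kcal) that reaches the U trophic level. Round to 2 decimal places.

Q: 970000 × 0.14 = 135800 kcal
R: 135800 × 0.09 = 12222 kcal
S: 12222 × 0.19 = 2322.18 kcal
T: 2322.18 × 0.2 = 464.436 kcal
U: 464.436 × 0.16 = 74.30976 kcal

74.31 kcal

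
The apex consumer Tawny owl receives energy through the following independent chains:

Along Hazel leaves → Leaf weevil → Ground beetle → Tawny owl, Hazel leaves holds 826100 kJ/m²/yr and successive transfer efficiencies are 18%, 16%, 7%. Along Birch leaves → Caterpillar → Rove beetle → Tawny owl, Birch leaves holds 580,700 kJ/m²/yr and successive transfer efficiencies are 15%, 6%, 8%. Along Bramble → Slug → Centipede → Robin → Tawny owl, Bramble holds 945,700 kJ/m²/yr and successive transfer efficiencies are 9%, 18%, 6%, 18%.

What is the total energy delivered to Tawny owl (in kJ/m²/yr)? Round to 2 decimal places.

2248.98 kJ/m²/yr

Via Hazel leaves: 826100 × 0.18 × 0.16 × 0.07 = 1665.4176 kJ/m²/yr
Via Birch leaves: 580700 × 0.15 × 0.06 × 0.08 = 418.104 kJ/m²/yr
Via Bramble: 945700 × 0.09 × 0.18 × 0.06 × 0.18 = 165.459672 kJ/m²/yr
Total at Tawny owl: 1665.4176 + 418.104 + 165.459672 = 2248.981272 kJ/m²/yr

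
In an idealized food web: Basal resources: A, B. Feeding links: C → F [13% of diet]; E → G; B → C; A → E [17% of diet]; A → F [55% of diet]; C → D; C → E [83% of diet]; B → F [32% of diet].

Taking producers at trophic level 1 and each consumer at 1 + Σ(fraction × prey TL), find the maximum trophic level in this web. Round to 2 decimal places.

3.83

C: 1 + 1 = 2
D: 1 + 2 = 3
E: 1 + (0.17×1 + 0.83×2) = 2.83
F: 1 + (0.13×2 + 0.32×1 + 0.55×1) = 2.13
G: 1 + 2.83 = 3.83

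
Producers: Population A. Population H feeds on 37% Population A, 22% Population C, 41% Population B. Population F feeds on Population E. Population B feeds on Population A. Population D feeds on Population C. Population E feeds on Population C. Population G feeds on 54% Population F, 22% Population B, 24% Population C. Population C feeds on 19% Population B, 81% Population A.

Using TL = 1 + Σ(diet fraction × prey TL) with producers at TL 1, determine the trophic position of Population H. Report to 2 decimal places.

Population B: 1 + 1 = 2
Population C: 1 + (0.19×2 + 0.81×1) = 2.19
Population D: 1 + 2.19 = 3.19
Population E: 1 + 2.19 = 3.19
Population F: 1 + 3.19 = 4.19
Population G: 1 + (0.54×4.19 + 0.22×2 + 0.24×2.19) = 4.2282
Population H: 1 + (0.37×1 + 0.22×2.19 + 0.41×2) = 2.6718

2.67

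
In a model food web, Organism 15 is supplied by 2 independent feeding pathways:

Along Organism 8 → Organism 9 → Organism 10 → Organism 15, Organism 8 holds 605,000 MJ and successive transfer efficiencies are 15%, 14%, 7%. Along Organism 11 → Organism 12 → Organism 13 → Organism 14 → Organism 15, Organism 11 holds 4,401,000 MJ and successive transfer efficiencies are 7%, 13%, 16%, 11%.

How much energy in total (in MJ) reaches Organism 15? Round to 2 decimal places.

Via Organism 8: 605000 × 0.15 × 0.14 × 0.07 = 889.35 MJ
Via Organism 11: 4401000 × 0.07 × 0.13 × 0.16 × 0.11 = 704.86416 MJ
Total at Organism 15: 889.35 + 704.86416 = 1594.21416 MJ

1594.21 MJ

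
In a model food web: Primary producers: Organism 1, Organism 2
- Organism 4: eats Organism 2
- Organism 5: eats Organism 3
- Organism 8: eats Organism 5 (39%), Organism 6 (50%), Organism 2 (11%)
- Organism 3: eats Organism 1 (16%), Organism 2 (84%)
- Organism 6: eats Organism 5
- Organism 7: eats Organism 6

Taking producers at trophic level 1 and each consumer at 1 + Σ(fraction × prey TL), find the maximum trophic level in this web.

5

Organism 3: 1 + (0.16×1 + 0.84×1) = 2
Organism 4: 1 + 1 = 2
Organism 5: 1 + 2 = 3
Organism 6: 1 + 3 = 4
Organism 7: 1 + 4 = 5
Organism 8: 1 + (0.39×3 + 0.5×4 + 0.11×1) = 4.28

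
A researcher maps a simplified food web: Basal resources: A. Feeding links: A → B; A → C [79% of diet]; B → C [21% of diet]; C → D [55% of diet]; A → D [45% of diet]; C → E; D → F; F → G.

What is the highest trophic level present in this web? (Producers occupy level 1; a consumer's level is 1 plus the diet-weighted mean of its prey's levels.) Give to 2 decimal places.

B: 1 + 1 = 2
C: 1 + (0.79×1 + 0.21×2) = 2.21
D: 1 + (0.55×2.21 + 0.45×1) = 2.6655
E: 1 + 2.21 = 3.21
F: 1 + 2.6655 = 3.6655
G: 1 + 3.6655 = 4.6655

4.67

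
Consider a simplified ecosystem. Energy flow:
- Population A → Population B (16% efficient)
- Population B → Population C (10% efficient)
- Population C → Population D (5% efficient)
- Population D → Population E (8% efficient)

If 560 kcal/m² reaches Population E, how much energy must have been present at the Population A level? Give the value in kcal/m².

8750000 kcal/m²

Cumulative transfer efficiency: 0.16 × 0.1 × 0.05 × 0.08 = 0.000064
Population A energy = 560 / 0.000064 = 8750000 kcal/m²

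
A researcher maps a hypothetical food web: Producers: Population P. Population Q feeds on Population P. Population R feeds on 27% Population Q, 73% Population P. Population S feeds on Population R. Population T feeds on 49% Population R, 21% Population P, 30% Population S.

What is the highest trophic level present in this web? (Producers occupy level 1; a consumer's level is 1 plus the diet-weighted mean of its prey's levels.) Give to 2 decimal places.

3.30

Population Q: 1 + 1 = 2
Population R: 1 + (0.27×2 + 0.73×1) = 2.27
Population S: 1 + 2.27 = 3.27
Population T: 1 + (0.49×2.27 + 0.21×1 + 0.3×3.27) = 3.3033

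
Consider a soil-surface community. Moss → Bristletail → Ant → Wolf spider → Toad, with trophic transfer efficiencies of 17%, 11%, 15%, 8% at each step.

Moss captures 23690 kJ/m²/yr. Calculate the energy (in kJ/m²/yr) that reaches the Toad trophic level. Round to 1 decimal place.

Bristletail: 23690 × 0.17 = 4027.3 kJ/m²/yr
Ant: 4027.3 × 0.11 = 443.003 kJ/m²/yr
Wolf spider: 443.003 × 0.15 = 66.45045 kJ/m²/yr
Toad: 66.45045 × 0.08 = 5.316036 kJ/m²/yr

5.3 kJ/m²/yr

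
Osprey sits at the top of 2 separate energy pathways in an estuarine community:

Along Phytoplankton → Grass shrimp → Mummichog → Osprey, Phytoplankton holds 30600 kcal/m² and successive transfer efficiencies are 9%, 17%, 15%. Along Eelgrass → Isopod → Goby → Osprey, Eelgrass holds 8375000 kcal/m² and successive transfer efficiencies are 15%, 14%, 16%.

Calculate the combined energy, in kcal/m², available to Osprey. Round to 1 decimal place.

Via Phytoplankton: 30600 × 0.09 × 0.17 × 0.15 = 70.227 kcal/m²
Via Eelgrass: 8375000 × 0.15 × 0.14 × 0.16 = 28140 kcal/m²
Total at Osprey: 70.227 + 28140 = 28210.227 kcal/m²

28210.2 kcal/m²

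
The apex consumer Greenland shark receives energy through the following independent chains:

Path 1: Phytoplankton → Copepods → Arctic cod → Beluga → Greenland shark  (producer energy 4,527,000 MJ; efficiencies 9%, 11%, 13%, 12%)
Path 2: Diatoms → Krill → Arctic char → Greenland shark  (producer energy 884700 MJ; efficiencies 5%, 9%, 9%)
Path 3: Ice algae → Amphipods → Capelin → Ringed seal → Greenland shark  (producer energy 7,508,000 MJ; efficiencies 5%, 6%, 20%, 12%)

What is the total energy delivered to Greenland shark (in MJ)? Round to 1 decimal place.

Path 1: 4527000 × 0.09 × 0.11 × 0.13 × 0.12 = 699.14988 MJ
Path 2: 884700 × 0.05 × 0.09 × 0.09 = 358.3035 MJ
Path 3: 7508000 × 0.05 × 0.06 × 0.2 × 0.12 = 540.576 MJ
Total at Greenland shark: 699.14988 + 358.3035 + 540.576 = 1598.02938 MJ

1598.0 MJ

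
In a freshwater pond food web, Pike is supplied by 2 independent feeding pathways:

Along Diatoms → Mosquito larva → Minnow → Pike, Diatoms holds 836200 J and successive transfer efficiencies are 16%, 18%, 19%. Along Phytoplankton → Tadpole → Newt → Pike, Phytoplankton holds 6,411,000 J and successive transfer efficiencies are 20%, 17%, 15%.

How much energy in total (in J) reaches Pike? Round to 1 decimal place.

Via Diatoms: 836200 × 0.16 × 0.18 × 0.19 = 4575.6864 J
Via Phytoplankton: 6411000 × 0.2 × 0.17 × 0.15 = 32696.1 J
Total at Pike: 4575.6864 + 32696.1 = 37271.7864 J

37271.8 J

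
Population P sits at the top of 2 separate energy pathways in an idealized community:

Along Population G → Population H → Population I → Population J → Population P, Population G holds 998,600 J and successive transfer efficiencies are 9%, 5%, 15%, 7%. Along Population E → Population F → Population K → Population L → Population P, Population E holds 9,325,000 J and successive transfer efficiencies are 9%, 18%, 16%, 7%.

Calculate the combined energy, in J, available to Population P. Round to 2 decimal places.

Via Population G: 998600 × 0.09 × 0.05 × 0.15 × 0.07 = 47.18385 J
Via Population E: 9325000 × 0.09 × 0.18 × 0.16 × 0.07 = 1691.928 J
Total at Population P: 47.18385 + 1691.928 = 1739.11185 J

1739.11 J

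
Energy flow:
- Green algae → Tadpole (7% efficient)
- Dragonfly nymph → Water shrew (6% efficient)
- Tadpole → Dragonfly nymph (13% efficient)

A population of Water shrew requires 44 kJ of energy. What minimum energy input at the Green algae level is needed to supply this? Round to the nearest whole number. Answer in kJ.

Cumulative transfer efficiency: 0.07 × 0.13 × 0.06 = 0.000546
Green algae energy = 44 / 0.000546 = 80586 kJ

80586 kJ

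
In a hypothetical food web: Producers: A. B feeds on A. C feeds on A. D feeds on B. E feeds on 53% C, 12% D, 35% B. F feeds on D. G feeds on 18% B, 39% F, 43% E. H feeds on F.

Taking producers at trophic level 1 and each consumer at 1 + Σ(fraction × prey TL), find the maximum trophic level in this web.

B: 1 + 1 = 2
C: 1 + 1 = 2
D: 1 + 2 = 3
E: 1 + (0.53×2 + 0.12×3 + 0.35×2) = 3.12
F: 1 + 3 = 4
G: 1 + (0.18×2 + 0.39×4 + 0.43×3.12) = 4.2616
H: 1 + 4 = 5

5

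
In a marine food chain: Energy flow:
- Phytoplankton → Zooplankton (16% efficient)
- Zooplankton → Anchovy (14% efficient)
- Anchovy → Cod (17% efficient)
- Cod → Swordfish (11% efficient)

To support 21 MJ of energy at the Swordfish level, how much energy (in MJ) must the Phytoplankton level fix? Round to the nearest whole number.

Cumulative transfer efficiency: 0.16 × 0.14 × 0.17 × 0.11 = 0.00041888
Phytoplankton energy = 21 / 0.00041888 = 50134 MJ

50134 MJ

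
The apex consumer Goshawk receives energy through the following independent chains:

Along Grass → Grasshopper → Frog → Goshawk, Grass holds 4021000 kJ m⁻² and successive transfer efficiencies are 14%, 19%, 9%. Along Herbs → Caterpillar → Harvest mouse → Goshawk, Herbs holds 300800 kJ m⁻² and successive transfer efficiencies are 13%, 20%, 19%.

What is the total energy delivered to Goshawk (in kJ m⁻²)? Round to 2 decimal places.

11112.23 kJ m⁻²

Via Grass: 4021000 × 0.14 × 0.19 × 0.09 = 9626.274 kJ m⁻²
Via Herbs: 300800 × 0.13 × 0.2 × 0.19 = 1485.952 kJ m⁻²
Total at Goshawk: 9626.274 + 1485.952 = 11112.226 kJ m⁻²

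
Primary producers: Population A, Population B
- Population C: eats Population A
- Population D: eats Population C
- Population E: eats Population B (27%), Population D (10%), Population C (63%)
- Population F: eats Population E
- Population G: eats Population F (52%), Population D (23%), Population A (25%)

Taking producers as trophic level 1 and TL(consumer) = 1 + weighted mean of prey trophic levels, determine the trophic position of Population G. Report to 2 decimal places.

3.93

Population C: 1 + 1 = 2
Population D: 1 + 2 = 3
Population E: 1 + (0.27×1 + 0.1×3 + 0.63×2) = 2.83
Population F: 1 + 2.83 = 3.83
Population G: 1 + (0.52×3.83 + 0.23×3 + 0.25×1) = 3.9316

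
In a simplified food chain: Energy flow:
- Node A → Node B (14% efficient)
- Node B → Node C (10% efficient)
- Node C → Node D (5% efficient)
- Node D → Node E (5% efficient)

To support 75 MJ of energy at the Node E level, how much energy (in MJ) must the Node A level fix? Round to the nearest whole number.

Cumulative transfer efficiency: 0.14 × 0.1 × 0.05 × 0.05 = 0.000035
Node A energy = 75 / 0.000035 = 2142857 MJ

2142857 MJ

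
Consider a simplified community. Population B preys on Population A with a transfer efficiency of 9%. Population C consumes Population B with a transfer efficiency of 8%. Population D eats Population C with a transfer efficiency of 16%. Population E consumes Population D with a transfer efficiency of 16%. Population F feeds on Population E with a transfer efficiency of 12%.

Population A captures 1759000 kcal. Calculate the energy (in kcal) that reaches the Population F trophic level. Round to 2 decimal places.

Population B: 1759000 × 0.09 = 158310 kcal
Population C: 158310 × 0.08 = 12664.8 kcal
Population D: 12664.8 × 0.16 = 2026.368 kcal
Population E: 2026.368 × 0.16 = 324.21888 kcal
Population F: 324.21888 × 0.12 = 38.9062656 kcal

38.91 kcal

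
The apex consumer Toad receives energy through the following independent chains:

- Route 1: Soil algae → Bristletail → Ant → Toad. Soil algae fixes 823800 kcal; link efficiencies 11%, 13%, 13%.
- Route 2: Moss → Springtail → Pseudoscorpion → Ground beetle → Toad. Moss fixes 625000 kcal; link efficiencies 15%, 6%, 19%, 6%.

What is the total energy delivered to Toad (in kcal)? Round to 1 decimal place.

1595.6 kcal

Route 1: 823800 × 0.11 × 0.13 × 0.13 = 1531.4442 kcal
Route 2: 625000 × 0.15 × 0.06 × 0.19 × 0.06 = 64.125 kcal
Total at Toad: 1531.4442 + 64.125 = 1595.5692 kcal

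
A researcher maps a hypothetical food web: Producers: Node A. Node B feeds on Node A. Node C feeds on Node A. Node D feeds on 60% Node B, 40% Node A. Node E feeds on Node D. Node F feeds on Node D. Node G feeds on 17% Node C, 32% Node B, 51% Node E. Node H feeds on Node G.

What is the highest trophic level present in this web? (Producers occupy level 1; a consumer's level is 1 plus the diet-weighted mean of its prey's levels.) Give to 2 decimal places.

Node B: 1 + 1 = 2
Node C: 1 + 1 = 2
Node D: 1 + (0.6×2 + 0.4×1) = 2.6
Node E: 1 + 2.6 = 3.6
Node F: 1 + 2.6 = 3.6
Node G: 1 + (0.17×2 + 0.32×2 + 0.51×3.6) = 3.816
Node H: 1 + 3.816 = 4.816

4.82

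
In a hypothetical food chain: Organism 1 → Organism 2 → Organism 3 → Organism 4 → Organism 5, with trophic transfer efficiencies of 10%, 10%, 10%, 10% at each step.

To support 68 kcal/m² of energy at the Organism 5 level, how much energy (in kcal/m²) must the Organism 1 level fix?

680000 kcal/m²

Cumulative transfer efficiency: 0.1 × 0.1 × 0.1 × 0.1 = 0.0001
Organism 1 energy = 68 / 0.0001 = 680000 kcal/m²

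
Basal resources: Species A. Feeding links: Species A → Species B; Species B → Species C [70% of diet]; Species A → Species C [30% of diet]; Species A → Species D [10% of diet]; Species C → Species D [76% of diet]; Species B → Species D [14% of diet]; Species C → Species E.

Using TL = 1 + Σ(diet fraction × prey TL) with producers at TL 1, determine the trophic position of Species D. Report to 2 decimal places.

Species B: 1 + 1 = 2
Species C: 1 + (0.7×2 + 0.3×1) = 2.7
Species D: 1 + (0.1×1 + 0.76×2.7 + 0.14×2) = 3.432
Species E: 1 + 2.7 = 3.7

3.43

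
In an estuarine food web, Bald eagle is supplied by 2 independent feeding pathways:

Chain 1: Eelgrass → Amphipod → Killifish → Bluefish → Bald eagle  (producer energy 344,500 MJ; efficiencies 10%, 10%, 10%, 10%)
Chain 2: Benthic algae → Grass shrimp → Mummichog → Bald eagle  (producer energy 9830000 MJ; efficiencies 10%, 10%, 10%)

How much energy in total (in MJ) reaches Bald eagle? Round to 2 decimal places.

Chain 1: 344500 × 0.1 × 0.1 × 0.1 × 0.1 = 34.45 MJ
Chain 2: 9830000 × 0.1 × 0.1 × 0.1 = 9830 MJ
Total at Bald eagle: 34.45 + 9830 = 9864.45 MJ

9864.45 MJ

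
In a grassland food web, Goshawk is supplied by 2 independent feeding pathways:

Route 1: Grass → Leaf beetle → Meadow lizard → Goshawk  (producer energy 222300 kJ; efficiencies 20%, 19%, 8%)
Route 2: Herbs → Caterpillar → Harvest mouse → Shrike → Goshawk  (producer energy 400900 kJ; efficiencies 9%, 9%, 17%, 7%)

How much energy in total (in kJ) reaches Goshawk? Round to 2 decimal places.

714.43 kJ

Route 1: 222300 × 0.2 × 0.19 × 0.08 = 675.792 kJ
Route 2: 400900 × 0.09 × 0.09 × 0.17 × 0.07 = 38.642751 kJ
Total at Goshawk: 675.792 + 38.642751 = 714.434751 kJ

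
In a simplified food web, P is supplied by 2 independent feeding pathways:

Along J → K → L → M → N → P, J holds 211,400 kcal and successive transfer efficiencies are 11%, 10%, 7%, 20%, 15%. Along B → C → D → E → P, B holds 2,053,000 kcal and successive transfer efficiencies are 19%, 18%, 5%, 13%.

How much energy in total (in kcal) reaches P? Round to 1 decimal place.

Via J: 211400 × 0.11 × 0.1 × 0.07 × 0.2 × 0.15 = 4.88334 kcal
Via B: 2053000 × 0.19 × 0.18 × 0.05 × 0.13 = 456.3819 kcal
Total at P: 4.88334 + 456.3819 = 461.26524 kcal

461.3 kcal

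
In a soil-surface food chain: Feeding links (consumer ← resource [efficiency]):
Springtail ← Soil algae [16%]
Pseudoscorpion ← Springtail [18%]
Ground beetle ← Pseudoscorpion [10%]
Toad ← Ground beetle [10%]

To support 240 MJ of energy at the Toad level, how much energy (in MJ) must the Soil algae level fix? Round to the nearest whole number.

833333 MJ

Cumulative transfer efficiency: 0.16 × 0.18 × 0.1 × 0.1 = 0.000288
Soil algae energy = 240 / 0.000288 = 833333 MJ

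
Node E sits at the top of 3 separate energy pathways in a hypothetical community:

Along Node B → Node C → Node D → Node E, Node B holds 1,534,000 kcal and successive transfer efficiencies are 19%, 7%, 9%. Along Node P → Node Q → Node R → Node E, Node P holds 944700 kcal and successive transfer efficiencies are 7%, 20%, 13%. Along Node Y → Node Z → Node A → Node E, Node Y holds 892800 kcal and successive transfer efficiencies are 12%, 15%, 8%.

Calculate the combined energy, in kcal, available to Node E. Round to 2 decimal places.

Via Node B: 1534000 × 0.19 × 0.07 × 0.09 = 1836.198 kcal
Via Node P: 944700 × 0.07 × 0.2 × 0.13 = 1719.354 kcal
Via Node Y: 892800 × 0.12 × 0.15 × 0.08 = 1285.632 kcal
Total at Node E: 1836.198 + 1719.354 + 1285.632 = 4841.184 kcal

4841.18 kcal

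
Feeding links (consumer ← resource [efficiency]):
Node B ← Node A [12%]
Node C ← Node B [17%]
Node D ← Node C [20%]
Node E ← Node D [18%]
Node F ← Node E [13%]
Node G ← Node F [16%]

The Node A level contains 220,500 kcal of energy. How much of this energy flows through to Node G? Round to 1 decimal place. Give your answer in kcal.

3.4 kcal

Node B: 220500 × 0.12 = 26460 kcal
Node C: 26460 × 0.17 = 4498.2 kcal
Node D: 4498.2 × 0.2 = 899.64 kcal
Node E: 899.64 × 0.18 = 161.9352 kcal
Node F: 161.9352 × 0.13 = 21.051576 kcal
Node G: 21.051576 × 0.16 = 3.36825216 kcal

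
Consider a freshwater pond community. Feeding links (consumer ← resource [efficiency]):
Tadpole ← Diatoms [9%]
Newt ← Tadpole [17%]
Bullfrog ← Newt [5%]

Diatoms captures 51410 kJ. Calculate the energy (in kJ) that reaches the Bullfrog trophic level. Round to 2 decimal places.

Tadpole: 51410 × 0.09 = 4626.9 kJ
Newt: 4626.9 × 0.17 = 786.573 kJ
Bullfrog: 786.573 × 0.05 = 39.32865 kJ

39.33 kJ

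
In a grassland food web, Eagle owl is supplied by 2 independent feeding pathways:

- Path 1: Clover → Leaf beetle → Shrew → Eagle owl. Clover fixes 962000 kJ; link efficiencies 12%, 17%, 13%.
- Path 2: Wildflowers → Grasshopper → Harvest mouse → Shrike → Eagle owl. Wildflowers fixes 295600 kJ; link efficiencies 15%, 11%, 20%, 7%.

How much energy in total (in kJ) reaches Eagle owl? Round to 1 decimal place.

Path 1: 962000 × 0.12 × 0.17 × 0.13 = 2551.224 kJ
Path 2: 295600 × 0.15 × 0.11 × 0.2 × 0.07 = 68.2836 kJ
Total at Eagle owl: 2551.224 + 68.2836 = 2619.5076 kJ

2619.5 kJ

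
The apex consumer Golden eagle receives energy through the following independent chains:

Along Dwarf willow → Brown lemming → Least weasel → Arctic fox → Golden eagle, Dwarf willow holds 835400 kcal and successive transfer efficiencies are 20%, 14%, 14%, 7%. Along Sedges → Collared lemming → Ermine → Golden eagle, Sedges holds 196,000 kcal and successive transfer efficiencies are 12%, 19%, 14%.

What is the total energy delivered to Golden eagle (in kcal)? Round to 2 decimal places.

Via Dwarf willow: 835400 × 0.2 × 0.14 × 0.14 × 0.07 = 229.23376 kcal
Via Sedges: 196000 × 0.12 × 0.19 × 0.14 = 625.632 kcal
Total at Golden eagle: 229.23376 + 625.632 = 854.86576 kcal

854.87 kcal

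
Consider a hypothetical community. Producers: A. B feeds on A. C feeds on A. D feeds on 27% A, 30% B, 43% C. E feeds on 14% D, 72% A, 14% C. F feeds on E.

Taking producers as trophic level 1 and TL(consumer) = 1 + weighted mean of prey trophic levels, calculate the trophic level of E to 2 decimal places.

B: 1 + 1 = 2
C: 1 + 1 = 2
D: 1 + (0.27×1 + 0.3×2 + 0.43×2) = 2.73
E: 1 + (0.14×2.73 + 0.72×1 + 0.14×2) = 2.3822
F: 1 + 2.3822 = 3.3822

2.38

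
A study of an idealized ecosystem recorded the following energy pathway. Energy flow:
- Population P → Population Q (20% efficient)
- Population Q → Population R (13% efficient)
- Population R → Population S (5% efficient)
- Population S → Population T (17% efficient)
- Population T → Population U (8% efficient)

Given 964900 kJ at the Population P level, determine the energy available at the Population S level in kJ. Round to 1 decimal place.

1254.4 kJ

Population Q: 964900 × 0.2 = 192980 kJ
Population R: 192980 × 0.13 = 25087.4 kJ
Population S: 25087.4 × 0.05 = 1254.37 kJ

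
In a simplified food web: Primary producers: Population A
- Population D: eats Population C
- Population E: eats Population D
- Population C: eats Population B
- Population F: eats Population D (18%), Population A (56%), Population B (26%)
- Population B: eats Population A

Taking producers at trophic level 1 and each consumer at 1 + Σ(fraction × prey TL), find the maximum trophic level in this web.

5

Population B: 1 + 1 = 2
Population C: 1 + 2 = 3
Population D: 1 + 3 = 4
Population E: 1 + 4 = 5
Population F: 1 + (0.18×4 + 0.56×1 + 0.26×2) = 2.8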